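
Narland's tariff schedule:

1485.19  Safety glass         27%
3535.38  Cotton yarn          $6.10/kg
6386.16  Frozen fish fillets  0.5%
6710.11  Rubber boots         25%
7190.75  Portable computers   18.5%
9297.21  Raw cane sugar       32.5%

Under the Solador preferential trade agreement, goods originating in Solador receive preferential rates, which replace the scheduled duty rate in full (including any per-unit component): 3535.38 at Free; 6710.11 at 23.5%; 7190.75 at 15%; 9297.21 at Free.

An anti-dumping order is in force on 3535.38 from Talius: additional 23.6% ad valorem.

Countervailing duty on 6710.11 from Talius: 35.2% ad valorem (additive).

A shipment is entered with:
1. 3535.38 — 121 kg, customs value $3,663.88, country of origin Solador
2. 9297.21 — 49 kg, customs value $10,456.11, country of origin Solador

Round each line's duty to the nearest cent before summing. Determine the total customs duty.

Line 1 (3535.38, Solador, 121 kg, $3,663.88):
Base rate for 3535.38 is $6.10/kg.
Origin Solador qualifies under the Narland–Solador agreement and 3535.38 is covered: preferential rate Free applies instead.
The additional-duty order on 3535.38 targets Talius, not Solador; it does not apply.
Duty = $3,663.88 × 0% = $0.00.
Line 2 (9297.21, Solador, 49 kg, $10,456.11):
Base rate for 9297.21 is 32.5%.
Origin Solador qualifies under the Narland–Solador agreement and 9297.21 is covered: preferential rate Free applies instead.
Duty = $10,456.11 × 0% = $0.00.
Total = $0.00 + $0.00 = $0.00.

$0.00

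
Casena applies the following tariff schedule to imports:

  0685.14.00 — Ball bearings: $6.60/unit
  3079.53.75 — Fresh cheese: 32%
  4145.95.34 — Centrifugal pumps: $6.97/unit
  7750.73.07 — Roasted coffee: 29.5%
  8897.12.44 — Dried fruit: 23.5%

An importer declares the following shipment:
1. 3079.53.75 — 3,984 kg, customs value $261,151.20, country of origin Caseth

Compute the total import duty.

$83,568.38

Line 1 (3079.53.75, Caseth, 3,984 kg, $261,151.20):
Base rate for 3079.53.75 is 32%.
Duty = $261,151.20 × 32% = $83,568.38.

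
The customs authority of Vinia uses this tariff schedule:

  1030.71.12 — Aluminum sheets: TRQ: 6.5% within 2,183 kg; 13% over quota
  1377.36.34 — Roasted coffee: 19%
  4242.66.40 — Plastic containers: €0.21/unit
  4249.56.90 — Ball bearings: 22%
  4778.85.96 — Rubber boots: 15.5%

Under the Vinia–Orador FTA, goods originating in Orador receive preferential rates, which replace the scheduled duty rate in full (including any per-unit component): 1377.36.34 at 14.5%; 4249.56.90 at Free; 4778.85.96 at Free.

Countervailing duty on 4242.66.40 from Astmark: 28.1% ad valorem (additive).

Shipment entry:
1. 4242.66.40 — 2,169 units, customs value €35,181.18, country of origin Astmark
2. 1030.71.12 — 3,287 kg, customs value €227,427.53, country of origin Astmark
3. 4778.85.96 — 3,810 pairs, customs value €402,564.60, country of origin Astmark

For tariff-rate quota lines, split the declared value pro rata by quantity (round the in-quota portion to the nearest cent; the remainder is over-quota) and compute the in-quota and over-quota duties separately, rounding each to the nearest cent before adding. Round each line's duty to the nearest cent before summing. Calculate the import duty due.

Line 1 (4242.66.40, Astmark, 2,169 units, €35,181.18):
Base rate for 4242.66.40 is €0.21/unit.
Additional duty on 4242.66.40 from Astmark: +28.1% ad valorem. Applied ad valorem rate = 28.1%.
Duty = €35,181.18 × 28.1% + 2,169 × €0.21 = €10,341.40.
Line 2 (1030.71.12, Astmark, 3,287 kg, €227,427.53):
Code 1030.71.12 is under a tariff-rate quota (threshold 2,183 kg). In-quota: 2,183 kg at 6.5%; over-quota: 1,104 kg at 13%.
Pro-rata value split: in-quota = €227,427.53 × 2,183/3,287 = €151,041.77; over-quota = €227,427.53 − €151,041.77 = €76,385.76.
In-quota duty = €151,041.77 × 6.5% = €9,817.72. Over-quota duty = €76,385.76 × 13% = €9,930.15.
Line duty = €9,817.72 + €9,930.15 = €19,747.87.
Line 3 (4778.85.96, Astmark, 3,810 pairs, €402,564.60):
Base rate for 4778.85.96 is 15.5%.
4778.85.96 has an FTA preferential rate, but origin Astmark is not Orador; base rate stands.
Duty = €402,564.60 × 15.5% = €62,397.51.
Total = €10,341.40 + €19,747.87 + €62,397.51 = €92,486.78.

€92,486.78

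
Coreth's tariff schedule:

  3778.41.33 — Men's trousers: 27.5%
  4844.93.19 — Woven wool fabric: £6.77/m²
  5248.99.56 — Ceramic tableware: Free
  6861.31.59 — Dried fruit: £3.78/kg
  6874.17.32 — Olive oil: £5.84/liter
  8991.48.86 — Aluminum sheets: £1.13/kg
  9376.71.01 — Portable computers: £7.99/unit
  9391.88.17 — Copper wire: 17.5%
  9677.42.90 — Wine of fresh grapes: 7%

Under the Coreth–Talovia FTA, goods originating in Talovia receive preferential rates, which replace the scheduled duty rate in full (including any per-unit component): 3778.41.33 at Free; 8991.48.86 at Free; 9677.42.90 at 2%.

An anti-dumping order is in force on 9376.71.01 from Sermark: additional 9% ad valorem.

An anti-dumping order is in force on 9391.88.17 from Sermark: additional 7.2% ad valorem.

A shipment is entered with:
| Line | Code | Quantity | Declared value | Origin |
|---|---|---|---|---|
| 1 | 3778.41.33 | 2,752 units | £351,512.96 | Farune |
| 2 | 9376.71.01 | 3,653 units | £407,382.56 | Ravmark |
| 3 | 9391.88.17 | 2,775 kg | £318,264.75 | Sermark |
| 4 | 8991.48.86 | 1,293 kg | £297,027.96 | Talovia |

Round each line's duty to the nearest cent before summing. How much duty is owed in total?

Line 1 (3778.41.33, Farune, 2,752 units, £351,512.96):
Base rate for 3778.41.33 is 27.5%.
3778.41.33 has an FTA preferential rate, but origin Farune is not Talovia; base rate stands.
Duty = £351,512.96 × 27.5% = £96,666.06.
Line 2 (9376.71.01, Ravmark, 3,653 units, £407,382.56):
Base rate for 9376.71.01 is £7.99/unit.
The additional-duty order on 9376.71.01 targets Sermark, not Ravmark; it does not apply.
Duty = 3,653 × £7.99 = £29,187.47.
Line 3 (9391.88.17, Sermark, 2,775 kg, £318,264.75):
Base rate for 9391.88.17 is 17.5%.
Additional duty on 9391.88.17 from Sermark: +7.2%. Applied ad valorem rate: 17.5% + 7.2% = 24.7%.
Duty = £318,264.75 × 24.7% = £78,611.39.
Line 4 (8991.48.86, Talovia, 1,293 kg, £297,027.96):
Base rate for 8991.48.86 is £1.13/kg.
Origin Talovia qualifies under the Coreth–Talovia agreement and 8991.48.86 is covered: preferential rate Free applies instead.
Duty = £297,027.96 × 0% = £0.00.
Total = £96,666.06 + £29,187.47 + £78,611.39 + £0.00 = £204,464.92.

£204,464.92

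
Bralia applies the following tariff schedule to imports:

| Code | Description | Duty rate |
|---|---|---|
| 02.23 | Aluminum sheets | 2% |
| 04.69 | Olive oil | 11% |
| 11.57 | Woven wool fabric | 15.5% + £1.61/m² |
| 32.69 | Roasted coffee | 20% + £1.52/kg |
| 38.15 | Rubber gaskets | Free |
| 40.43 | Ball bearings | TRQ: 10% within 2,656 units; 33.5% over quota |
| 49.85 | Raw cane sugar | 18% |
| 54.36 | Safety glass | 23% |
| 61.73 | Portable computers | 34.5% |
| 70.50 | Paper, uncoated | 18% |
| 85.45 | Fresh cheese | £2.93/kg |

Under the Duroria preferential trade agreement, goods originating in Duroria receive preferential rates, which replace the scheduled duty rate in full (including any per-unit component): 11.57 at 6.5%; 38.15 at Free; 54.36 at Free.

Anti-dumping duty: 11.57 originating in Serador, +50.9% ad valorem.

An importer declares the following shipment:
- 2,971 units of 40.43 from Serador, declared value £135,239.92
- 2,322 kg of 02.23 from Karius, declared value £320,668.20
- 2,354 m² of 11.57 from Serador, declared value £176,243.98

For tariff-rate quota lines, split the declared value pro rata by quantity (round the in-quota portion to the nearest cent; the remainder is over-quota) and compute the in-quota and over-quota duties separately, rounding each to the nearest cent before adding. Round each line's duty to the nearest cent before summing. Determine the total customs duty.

Line 1 (40.43, Serador, 2,971 units, £135,239.92):
Code 40.43 is under a tariff-rate quota (threshold 2,656 units). In-quota: 2,656 units at 10%; over-quota: 315 units at 33.5%.
Pro-rata value split: in-quota = £135,239.92 × 2,656/2,971 = £120,901.12; over-quota = £135,239.92 − £120,901.12 = £14,338.80.
In-quota duty = £120,901.12 × 10% = £12,090.11. Over-quota duty = £14,338.80 × 33.5% = £4,803.50.
Line duty = £12,090.11 + £4,803.50 = £16,893.61.
Line 2 (02.23, Karius, 2,322 kg, £320,668.20):
Base rate for 02.23 is 2%.
Duty = £320,668.20 × 2% = £6,413.36.
Line 3 (11.57, Serador, 2,354 m², £176,243.98):
Base rate for 11.57 is 15.5% + £1.61/m².
11.57 has an FTA preferential rate, but origin Serador is not Duroria; base rate stands.
Additional duty on 11.57 from Serador: +50.9%. Applied ad valorem rate: 15.5% + 50.9% = 66.4%.
Duty = £176,243.98 × 66.4% + 2,354 × £1.61 = £120,815.94.
Total = £16,893.61 + £6,413.36 + £120,815.94 = £144,122.91.

£144,122.91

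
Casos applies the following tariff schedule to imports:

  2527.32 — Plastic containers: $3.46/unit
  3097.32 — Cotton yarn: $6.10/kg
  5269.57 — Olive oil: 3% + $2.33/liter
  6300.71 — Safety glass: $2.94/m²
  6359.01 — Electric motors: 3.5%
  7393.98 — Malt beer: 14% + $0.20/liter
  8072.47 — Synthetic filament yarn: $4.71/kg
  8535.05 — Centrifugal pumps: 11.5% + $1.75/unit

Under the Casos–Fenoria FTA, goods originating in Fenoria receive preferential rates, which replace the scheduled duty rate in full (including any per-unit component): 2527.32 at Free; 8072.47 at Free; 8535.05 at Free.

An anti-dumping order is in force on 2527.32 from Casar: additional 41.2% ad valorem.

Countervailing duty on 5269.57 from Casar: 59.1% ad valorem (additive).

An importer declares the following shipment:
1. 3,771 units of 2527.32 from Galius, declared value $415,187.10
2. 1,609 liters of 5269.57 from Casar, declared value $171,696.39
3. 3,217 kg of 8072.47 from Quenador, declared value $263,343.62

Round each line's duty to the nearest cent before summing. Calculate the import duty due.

Line 1 (2527.32, Galius, 3,771 units, $415,187.10):
Base rate for 2527.32 is $3.46/unit.
2527.32 has an FTA preferential rate, but origin Galius is not Fenoria; base rate stands.
The additional-duty order on 2527.32 targets Casar, not Galius; it does not apply.
Duty = 3,771 × $3.46 = $13,047.66.
Line 2 (5269.57, Casar, 1,609 liters, $171,696.39):
Base rate for 5269.57 is 3% + $2.33/liter.
Additional duty on 5269.57 from Casar: +59.1%. Applied ad valorem rate: 3% + 59.1% = 62.1%.
Duty = $171,696.39 × 62.1% + 1,609 × $2.33 = $110,372.43.
Line 3 (8072.47, Quenador, 3,217 kg, $263,343.62):
Base rate for 8072.47 is $4.71/kg.
8072.47 has an FTA preferential rate, but origin Quenador is not Fenoria; base rate stands.
Duty = 3,217 × $4.71 = $15,152.07.
Total = $13,047.66 + $110,372.43 + $15,152.07 = $138,572.16.

$138,572.16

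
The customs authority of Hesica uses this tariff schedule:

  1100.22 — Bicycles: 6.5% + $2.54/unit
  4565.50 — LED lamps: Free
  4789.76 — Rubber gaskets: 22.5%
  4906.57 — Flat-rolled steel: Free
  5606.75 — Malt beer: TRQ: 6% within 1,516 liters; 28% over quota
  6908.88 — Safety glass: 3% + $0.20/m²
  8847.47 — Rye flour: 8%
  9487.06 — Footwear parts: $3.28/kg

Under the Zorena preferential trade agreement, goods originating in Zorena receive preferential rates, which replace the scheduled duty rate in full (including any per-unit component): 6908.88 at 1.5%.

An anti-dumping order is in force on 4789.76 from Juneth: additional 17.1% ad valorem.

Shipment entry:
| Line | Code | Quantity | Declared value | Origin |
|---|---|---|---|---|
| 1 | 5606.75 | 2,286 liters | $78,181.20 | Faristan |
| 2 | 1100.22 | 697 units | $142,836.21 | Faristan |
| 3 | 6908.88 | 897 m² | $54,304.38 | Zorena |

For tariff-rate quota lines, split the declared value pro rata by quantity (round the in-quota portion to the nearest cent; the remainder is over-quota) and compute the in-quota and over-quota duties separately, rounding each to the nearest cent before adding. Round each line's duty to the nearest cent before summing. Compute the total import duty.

Line 1 (5606.75, Faristan, 2,286 liters, $78,181.20):
Code 5606.75 is under a tariff-rate quota (threshold 1,516 liters). In-quota: 1,516 liters at 6%; over-quota: 770 liters at 28%.
Pro-rata value split: in-quota = $78,181.20 × 1,516/2,286 = $51,847.20; over-quota = $78,181.20 − $51,847.20 = $26,334.00.
In-quota duty = $51,847.20 × 6% = $3,110.83. Over-quota duty = $26,334.00 × 28% = $7,373.52.
Line duty = $3,110.83 + $7,373.52 = $10,484.35.
Line 2 (1100.22, Faristan, 697 units, $142,836.21):
Base rate for 1100.22 is 6.5% + $2.54/unit.
Duty = $142,836.21 × 6.5% + 697 × $2.54 = $11,054.73.
Line 3 (6908.88, Zorena, 897 m², $54,304.38):
Base rate for 6908.88 is 3% + $0.20/m².
Origin Zorena qualifies under the Hesica–Zorena agreement and 6908.88 is covered: preferential rate 1.5% applies instead.
Duty = $54,304.38 × 1.5% = $814.57.
Total = $10,484.35 + $11,054.73 + $814.57 = $22,353.65.

$22,353.65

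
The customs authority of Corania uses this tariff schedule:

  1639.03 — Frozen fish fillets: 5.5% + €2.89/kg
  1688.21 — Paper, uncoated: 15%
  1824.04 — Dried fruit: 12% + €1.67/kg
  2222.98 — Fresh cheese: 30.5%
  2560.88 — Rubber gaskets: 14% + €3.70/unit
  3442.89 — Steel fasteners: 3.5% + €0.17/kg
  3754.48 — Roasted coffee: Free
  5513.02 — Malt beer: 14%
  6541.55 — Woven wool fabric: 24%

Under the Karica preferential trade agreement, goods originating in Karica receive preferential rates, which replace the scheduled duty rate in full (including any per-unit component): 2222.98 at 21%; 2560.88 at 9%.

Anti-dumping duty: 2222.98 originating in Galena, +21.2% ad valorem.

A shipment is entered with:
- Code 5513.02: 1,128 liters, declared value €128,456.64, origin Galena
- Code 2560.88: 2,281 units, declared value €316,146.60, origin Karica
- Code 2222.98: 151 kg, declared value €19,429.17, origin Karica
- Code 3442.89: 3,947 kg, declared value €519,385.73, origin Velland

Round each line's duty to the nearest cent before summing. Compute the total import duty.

€69,366.74

Line 1 (5513.02, Galena, 1,128 liters, €128,456.64):
Base rate for 5513.02 is 14%.
Duty = €128,456.64 × 14% = €17,983.93.
Line 2 (2560.88, Karica, 2,281 units, €316,146.60):
Base rate for 2560.88 is 14% + €3.70/unit.
Origin Karica qualifies under the Corania–Karica agreement and 2560.88 is covered: preferential rate 9% applies instead.
Duty = €316,146.60 × 9% = €28,453.19.
Line 3 (2222.98, Karica, 151 kg, €19,429.17):
Base rate for 2222.98 is 30.5%.
Origin Karica qualifies under the Corania–Karica agreement and 2222.98 is covered: preferential rate 21% applies instead.
The additional-duty order on 2222.98 targets Galena, not Karica; it does not apply.
Duty = €19,429.17 × 21% = €4,080.13.
Line 4 (3442.89, Velland, 3,947 kg, €519,385.73):
Base rate for 3442.89 is 3.5% + €0.17/kg.
Duty = €519,385.73 × 3.5% + 3,947 × €0.17 = €18,849.49.
Total = €17,983.93 + €28,453.19 + €4,080.13 + €18,849.49 = €69,366.74.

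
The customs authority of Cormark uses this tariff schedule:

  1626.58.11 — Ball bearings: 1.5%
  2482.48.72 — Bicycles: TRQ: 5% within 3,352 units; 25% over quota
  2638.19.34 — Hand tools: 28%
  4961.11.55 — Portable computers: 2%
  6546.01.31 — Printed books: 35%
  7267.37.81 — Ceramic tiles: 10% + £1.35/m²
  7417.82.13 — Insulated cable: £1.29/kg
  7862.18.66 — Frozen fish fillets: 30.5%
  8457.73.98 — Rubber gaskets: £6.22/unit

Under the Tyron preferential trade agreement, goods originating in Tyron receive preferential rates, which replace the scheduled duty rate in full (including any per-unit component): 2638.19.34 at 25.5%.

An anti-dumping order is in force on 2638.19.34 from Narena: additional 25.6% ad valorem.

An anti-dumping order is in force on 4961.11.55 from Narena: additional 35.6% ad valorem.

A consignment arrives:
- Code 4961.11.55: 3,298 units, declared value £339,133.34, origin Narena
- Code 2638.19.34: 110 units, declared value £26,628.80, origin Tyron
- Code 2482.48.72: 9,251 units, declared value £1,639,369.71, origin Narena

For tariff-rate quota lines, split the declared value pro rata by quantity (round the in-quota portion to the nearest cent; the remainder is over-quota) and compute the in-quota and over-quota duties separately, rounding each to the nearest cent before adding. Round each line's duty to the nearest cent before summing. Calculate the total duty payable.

£425,345.33

Line 1 (4961.11.55, Narena, 3,298 units, £339,133.34):
Base rate for 4961.11.55 is 2%.
Additional duty on 4961.11.55 from Narena: +35.6%. Applied ad valorem rate: 2% + 35.6% = 37.6%.
Duty = £339,133.34 × 37.6% = £127,514.14.
Line 2 (2638.19.34, Tyron, 110 units, £26,628.80):
Base rate for 2638.19.34 is 28%.
Origin Tyron qualifies under the Cormark–Tyron agreement and 2638.19.34 is covered: preferential rate 25.5% applies instead.
The additional-duty order on 2638.19.34 targets Narena, not Tyron; it does not apply.
Duty = £26,628.80 × 25.5% = £6,790.34.
Line 3 (2482.48.72, Narena, 9,251 units, £1,639,369.71):
Code 2482.48.72 is under a tariff-rate quota (threshold 3,352 units). In-quota: 3,352 units at 5%; over-quota: 5,899 units at 25%.
Pro-rata value split: in-quota = £1,639,369.71 × 3,352/9,251 = £594,007.92; over-quota = £1,639,369.71 − £594,007.92 = £1,045,361.79.
In-quota duty = £594,007.92 × 5% = £29,700.40. Over-quota duty = £1,045,361.79 × 25% = £261,340.45.
Line duty = £29,700.40 + £261,340.45 = £291,040.85.
Total = £127,514.14 + £6,790.34 + £291,040.85 = £425,345.33.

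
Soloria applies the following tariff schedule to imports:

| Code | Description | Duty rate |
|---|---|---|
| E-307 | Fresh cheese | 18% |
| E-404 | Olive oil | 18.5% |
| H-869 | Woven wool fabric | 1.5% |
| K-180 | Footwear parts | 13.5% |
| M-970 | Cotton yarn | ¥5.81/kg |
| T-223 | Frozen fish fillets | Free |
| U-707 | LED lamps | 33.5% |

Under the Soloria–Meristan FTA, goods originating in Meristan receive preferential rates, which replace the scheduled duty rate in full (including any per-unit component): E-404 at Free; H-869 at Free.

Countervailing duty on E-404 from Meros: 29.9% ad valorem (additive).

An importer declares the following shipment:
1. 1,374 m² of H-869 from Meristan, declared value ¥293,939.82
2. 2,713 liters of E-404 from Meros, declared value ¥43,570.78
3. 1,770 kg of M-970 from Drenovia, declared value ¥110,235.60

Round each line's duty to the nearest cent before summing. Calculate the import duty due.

Line 1 (H-869, Meristan, 1,374 m², ¥293,939.82):
Base rate for H-869 is 1.5%.
Origin Meristan qualifies under the Soloria–Meristan agreement and H-869 is covered: preferential rate Free applies instead.
Duty = ¥293,939.82 × 0% = ¥0.00.
Line 2 (E-404, Meros, 2,713 liters, ¥43,570.78):
Base rate for E-404 is 18.5%.
E-404 has an FTA preferential rate, but origin Meros is not Meristan; base rate stands.
Additional duty on E-404 from Meros: +29.9%. Applied ad valorem rate: 18.5% + 29.9% = 48.4%.
Duty = ¥43,570.78 × 48.4% = ¥21,088.26.
Line 3 (M-970, Drenovia, 1,770 kg, ¥110,235.60):
Base rate for M-970 is ¥5.81/kg.
Duty = 1,770 × ¥5.81 = ¥10,283.70.
Total = ¥0.00 + ¥21,088.26 + ¥10,283.70 = ¥31,371.96.

¥31,371.96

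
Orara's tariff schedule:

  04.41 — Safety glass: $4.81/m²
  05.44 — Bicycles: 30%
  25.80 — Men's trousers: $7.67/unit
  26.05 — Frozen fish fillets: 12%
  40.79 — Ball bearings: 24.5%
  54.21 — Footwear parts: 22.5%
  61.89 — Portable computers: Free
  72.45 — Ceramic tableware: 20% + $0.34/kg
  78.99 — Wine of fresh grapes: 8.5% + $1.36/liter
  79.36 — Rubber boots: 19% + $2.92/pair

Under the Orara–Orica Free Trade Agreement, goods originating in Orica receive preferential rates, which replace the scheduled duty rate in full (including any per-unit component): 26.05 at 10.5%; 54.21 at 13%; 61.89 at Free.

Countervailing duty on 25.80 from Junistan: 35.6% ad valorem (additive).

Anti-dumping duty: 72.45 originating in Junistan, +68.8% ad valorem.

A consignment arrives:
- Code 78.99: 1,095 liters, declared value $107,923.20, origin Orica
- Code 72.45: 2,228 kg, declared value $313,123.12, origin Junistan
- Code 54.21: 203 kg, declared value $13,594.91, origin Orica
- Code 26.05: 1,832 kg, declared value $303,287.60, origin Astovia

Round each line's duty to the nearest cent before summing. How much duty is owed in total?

$327,635.37

Line 1 (78.99, Orica, 1,095 liters, $107,923.20):
Base rate for 78.99 is 8.5% + $1.36/liter.
Origin Orica is the FTA partner but 78.99 is not on the preference list; base rate stands.
Duty = $107,923.20 × 8.5% + 1,095 × $1.36 = $10,662.67.
Line 2 (72.45, Junistan, 2,228 kg, $313,123.12):
Base rate for 72.45 is 20% + $0.34/kg.
Additional duty on 72.45 from Junistan: +68.8%. Applied ad valorem rate: 20% + 68.8% = 88.8%.
Duty = $313,123.12 × 88.8% + 2,228 × $0.34 = $278,810.85.
Line 3 (54.21, Orica, 203 kg, $13,594.91):
Base rate for 54.21 is 22.5%.
Origin Orica qualifies under the Orara–Orica agreement and 54.21 is covered: preferential rate 13% applies instead.
Duty = $13,594.91 × 13% = $1,767.34.
Line 4 (26.05, Astovia, 1,832 kg, $303,287.60):
Base rate for 26.05 is 12%.
26.05 has an FTA preferential rate, but origin Astovia is not Orica; base rate stands.
Duty = $303,287.60 × 12% = $36,394.51.
Total = $10,662.67 + $278,810.85 + $1,767.34 + $36,394.51 = $327,635.37.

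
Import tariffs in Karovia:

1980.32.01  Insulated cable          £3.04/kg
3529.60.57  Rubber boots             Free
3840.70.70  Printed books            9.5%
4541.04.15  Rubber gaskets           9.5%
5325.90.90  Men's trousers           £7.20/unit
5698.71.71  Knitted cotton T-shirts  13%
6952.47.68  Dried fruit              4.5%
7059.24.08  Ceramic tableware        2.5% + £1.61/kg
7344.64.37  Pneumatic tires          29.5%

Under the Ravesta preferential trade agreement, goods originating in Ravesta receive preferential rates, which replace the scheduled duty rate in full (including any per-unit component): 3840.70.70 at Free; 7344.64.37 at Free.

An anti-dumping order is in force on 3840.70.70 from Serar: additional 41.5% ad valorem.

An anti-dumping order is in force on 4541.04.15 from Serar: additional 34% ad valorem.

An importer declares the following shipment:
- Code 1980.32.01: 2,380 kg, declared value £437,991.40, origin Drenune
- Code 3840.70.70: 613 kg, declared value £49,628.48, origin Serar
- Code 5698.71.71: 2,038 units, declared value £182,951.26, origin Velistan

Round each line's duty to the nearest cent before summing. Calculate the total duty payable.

Line 1 (1980.32.01, Drenune, 2,380 kg, £437,991.40):
Base rate for 1980.32.01 is £3.04/kg.
Duty = 2,380 × £3.04 = £7,235.20.
Line 2 (3840.70.70, Serar, 613 kg, £49,628.48):
Base rate for 3840.70.70 is 9.5%.
3840.70.70 has an FTA preferential rate, but origin Serar is not Ravesta; base rate stands.
Additional duty on 3840.70.70 from Serar: +41.5%. Applied ad valorem rate: 9.5% + 41.5% = 51%.
Duty = £49,628.48 × 51% = £25,310.52.
Line 3 (5698.71.71, Velistan, 2,038 units, £182,951.26):
Base rate for 5698.71.71 is 13%.
Duty = £182,951.26 × 13% = £23,783.66.
Total = £7,235.20 + £25,310.52 + £23,783.66 = £56,329.38.

£56,329.38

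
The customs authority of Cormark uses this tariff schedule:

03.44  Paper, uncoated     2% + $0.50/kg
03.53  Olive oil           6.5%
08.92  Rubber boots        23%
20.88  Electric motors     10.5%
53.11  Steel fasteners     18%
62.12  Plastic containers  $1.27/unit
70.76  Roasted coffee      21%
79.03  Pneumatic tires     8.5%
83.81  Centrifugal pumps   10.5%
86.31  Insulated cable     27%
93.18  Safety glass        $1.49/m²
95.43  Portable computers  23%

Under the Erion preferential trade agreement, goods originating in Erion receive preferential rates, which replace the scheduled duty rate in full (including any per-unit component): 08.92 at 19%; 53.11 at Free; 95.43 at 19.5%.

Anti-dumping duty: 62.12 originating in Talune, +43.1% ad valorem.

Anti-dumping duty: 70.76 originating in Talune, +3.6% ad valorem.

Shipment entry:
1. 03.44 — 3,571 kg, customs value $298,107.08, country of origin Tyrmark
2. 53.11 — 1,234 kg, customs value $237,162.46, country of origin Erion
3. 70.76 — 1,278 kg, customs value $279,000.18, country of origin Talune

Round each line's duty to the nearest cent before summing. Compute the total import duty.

$76,381.68

Line 1 (03.44, Tyrmark, 3,571 kg, $298,107.08):
Base rate for 03.44 is 2% + $0.50/kg.
Duty = $298,107.08 × 2% + 3,571 × $0.50 = $7,747.64.
Line 2 (53.11, Erion, 1,234 kg, $237,162.46):
Base rate for 53.11 is 18%.
Origin Erion qualifies under the Cormark–Erion agreement and 53.11 is covered: preferential rate Free applies instead.
Duty = $237,162.46 × 0% = $0.00.
Line 3 (70.76, Talune, 1,278 kg, $279,000.18):
Base rate for 70.76 is 21%.
Additional duty on 70.76 from Talune: +3.6%. Applied ad valorem rate: 21% + 3.6% = 24.6%.
Duty = $279,000.18 × 24.6% = $68,634.04.
Total = $7,747.64 + $0.00 + $68,634.04 = $76,381.68.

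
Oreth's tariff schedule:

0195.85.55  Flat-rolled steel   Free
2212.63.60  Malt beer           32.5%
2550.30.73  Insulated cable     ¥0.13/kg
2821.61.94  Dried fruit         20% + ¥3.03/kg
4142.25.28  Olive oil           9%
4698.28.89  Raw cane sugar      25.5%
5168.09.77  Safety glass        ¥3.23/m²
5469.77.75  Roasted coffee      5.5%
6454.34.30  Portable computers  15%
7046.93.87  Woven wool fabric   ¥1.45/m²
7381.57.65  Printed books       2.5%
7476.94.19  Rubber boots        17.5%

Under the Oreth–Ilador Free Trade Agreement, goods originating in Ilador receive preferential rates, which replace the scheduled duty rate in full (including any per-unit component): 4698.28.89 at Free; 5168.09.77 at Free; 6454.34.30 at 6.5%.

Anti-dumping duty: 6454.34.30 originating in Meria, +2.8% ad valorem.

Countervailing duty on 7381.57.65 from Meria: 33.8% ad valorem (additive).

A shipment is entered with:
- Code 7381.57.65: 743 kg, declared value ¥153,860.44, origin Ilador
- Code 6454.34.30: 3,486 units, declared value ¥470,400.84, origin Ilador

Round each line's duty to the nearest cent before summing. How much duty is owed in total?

¥34,422.56

Line 1 (7381.57.65, Ilador, 743 kg, ¥153,860.44):
Base rate for 7381.57.65 is 2.5%.
Origin Ilador is the FTA partner but 7381.57.65 is not on the preference list; base rate stands.
The additional-duty order on 7381.57.65 targets Meria, not Ilador; it does not apply.
Duty = ¥153,860.44 × 2.5% = ¥3,846.51.
Line 2 (6454.34.30, Ilador, 3,486 units, ¥470,400.84):
Base rate for 6454.34.30 is 15%.
Origin Ilador qualifies under the Oreth–Ilador agreement and 6454.34.30 is covered: preferential rate 6.5% applies instead.
The additional-duty order on 6454.34.30 targets Meria, not Ilador; it does not apply.
Duty = ¥470,400.84 × 6.5% = ¥30,576.05.
Total = ¥3,846.51 + ¥30,576.05 = ¥34,422.56.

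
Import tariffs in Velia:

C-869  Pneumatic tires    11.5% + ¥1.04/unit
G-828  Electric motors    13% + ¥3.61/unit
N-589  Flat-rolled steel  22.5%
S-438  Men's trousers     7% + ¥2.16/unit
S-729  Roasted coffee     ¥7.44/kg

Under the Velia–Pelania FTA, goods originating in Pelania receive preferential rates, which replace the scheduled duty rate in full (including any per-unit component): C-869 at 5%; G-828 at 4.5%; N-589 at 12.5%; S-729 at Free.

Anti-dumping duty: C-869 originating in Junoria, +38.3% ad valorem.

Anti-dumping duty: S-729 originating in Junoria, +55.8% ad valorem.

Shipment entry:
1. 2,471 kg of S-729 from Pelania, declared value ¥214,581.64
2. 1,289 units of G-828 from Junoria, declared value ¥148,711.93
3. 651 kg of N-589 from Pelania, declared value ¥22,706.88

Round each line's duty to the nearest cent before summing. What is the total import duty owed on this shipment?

Line 1 (S-729, Pelania, 2,471 kg, ¥214,581.64):
Base rate for S-729 is ¥7.44/kg.
Origin Pelania qualifies under the Velia–Pelania agreement and S-729 is covered: preferential rate Free applies instead.
The additional-duty order on S-729 targets Junoria, not Pelania; it does not apply.
Duty = ¥214,581.64 × 0% = ¥0.00.
Line 2 (G-828, Junoria, 1,289 units, ¥148,711.93):
Base rate for G-828 is 13% + ¥3.61/unit.
G-828 has an FTA preferential rate, but origin Junoria is not Pelania; base rate stands.
Duty = ¥148,711.93 × 13% + 1,289 × ¥3.61 = ¥23,985.84.
Line 3 (N-589, Pelania, 651 kg, ¥22,706.88):
Base rate for N-589 is 22.5%.
Origin Pelania qualifies under the Velia–Pelania agreement and N-589 is covered: preferential rate 12.5% applies instead.
Duty = ¥22,706.88 × 12.5% = ¥2,838.36.
Total = ¥0.00 + ¥23,985.84 + ¥2,838.36 = ¥26,824.20.

¥26,824.20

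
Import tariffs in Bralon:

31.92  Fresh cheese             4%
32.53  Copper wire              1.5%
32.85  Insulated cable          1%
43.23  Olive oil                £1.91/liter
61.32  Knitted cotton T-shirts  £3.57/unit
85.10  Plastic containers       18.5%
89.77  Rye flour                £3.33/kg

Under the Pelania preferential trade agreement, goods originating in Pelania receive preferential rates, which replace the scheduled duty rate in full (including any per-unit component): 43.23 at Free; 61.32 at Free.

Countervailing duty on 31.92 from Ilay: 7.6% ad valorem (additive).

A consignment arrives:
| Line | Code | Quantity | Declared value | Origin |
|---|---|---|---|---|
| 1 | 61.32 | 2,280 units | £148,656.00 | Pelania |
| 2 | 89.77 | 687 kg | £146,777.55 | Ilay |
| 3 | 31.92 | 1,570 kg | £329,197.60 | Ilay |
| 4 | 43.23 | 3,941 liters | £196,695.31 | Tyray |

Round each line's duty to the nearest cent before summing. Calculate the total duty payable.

£48,001.94

Line 1 (61.32, Pelania, 2,280 units, £148,656.00):
Base rate for 61.32 is £3.57/unit.
Origin Pelania qualifies under the Bralon–Pelania agreement and 61.32 is covered: preferential rate Free applies instead.
Duty = £148,656.00 × 0% = £0.00.
Line 2 (89.77, Ilay, 687 kg, £146,777.55):
Base rate for 89.77 is £3.33/kg.
Duty = 687 × £3.33 = £2,287.71.
Line 3 (31.92, Ilay, 1,570 kg, £329,197.60):
Base rate for 31.92 is 4%.
Additional duty on 31.92 from Ilay: +7.6%. Applied ad valorem rate: 4% + 7.6% = 11.6%.
Duty = £329,197.60 × 11.6% = £38,186.92.
Line 4 (43.23, Tyray, 3,941 liters, £196,695.31):
Base rate for 43.23 is £1.91/liter.
43.23 has an FTA preferential rate, but origin Tyray is not Pelania; base rate stands.
Duty = 3,941 × £1.91 = £7,527.31.
Total = £0.00 + £2,287.71 + £38,186.92 + £7,527.31 = £48,001.94.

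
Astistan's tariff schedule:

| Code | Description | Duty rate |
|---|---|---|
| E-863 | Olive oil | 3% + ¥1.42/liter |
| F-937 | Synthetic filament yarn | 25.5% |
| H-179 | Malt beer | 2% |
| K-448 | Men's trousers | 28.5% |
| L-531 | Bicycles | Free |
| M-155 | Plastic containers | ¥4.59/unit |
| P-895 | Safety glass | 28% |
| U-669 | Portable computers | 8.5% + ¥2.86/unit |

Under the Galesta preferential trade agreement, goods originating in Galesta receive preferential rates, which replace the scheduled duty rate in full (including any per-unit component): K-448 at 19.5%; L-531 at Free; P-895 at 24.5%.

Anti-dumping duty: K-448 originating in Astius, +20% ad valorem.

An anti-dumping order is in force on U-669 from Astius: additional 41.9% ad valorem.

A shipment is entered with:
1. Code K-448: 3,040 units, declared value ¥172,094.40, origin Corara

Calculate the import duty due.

¥49,046.90

Line 1 (K-448, Corara, 3,040 units, ¥172,094.40):
Base rate for K-448 is 28.5%.
K-448 has an FTA preferential rate, but origin Corara is not Galesta; base rate stands.
The additional-duty order on K-448 targets Astius, not Corara; it does not apply.
Duty = ¥172,094.40 × 28.5% = ¥49,046.90.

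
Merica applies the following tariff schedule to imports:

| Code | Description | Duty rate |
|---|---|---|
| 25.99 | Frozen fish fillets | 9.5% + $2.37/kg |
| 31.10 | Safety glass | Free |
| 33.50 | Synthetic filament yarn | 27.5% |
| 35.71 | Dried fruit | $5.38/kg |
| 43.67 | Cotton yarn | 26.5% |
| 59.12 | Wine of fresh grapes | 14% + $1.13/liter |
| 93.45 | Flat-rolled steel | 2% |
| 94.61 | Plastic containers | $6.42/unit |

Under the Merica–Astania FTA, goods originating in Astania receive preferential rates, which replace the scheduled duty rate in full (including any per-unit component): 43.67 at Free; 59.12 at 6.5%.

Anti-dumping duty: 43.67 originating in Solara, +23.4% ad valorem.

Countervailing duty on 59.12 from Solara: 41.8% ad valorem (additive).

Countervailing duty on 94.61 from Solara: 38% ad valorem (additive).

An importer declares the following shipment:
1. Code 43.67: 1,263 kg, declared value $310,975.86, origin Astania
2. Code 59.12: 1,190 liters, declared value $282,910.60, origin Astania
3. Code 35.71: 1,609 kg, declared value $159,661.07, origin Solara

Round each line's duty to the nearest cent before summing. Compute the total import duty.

Line 1 (43.67, Astania, 1,263 kg, $310,975.86):
Base rate for 43.67 is 26.5%.
Origin Astania qualifies under the Merica–Astania agreement and 43.67 is covered: preferential rate Free applies instead.
The additional-duty order on 43.67 targets Solara, not Astania; it does not apply.
Duty = $310,975.86 × 0% = $0.00.
Line 2 (59.12, Astania, 1,190 liters, $282,910.60):
Base rate for 59.12 is 14% + $1.13/liter.
Origin Astania qualifies under the Merica–Astania agreement and 59.12 is covered: preferential rate 6.5% applies instead.
The additional-duty order on 59.12 targets Solara, not Astania; it does not apply.
Duty = $282,910.60 × 6.5% = $18,389.19.
Line 3 (35.71, Solara, 1,609 kg, $159,661.07):
Base rate for 35.71 is $5.38/kg.
Duty = 1,609 × $5.38 = $8,656.42.
Total = $0.00 + $18,389.19 + $8,656.42 = $27,045.61.

$27,045.61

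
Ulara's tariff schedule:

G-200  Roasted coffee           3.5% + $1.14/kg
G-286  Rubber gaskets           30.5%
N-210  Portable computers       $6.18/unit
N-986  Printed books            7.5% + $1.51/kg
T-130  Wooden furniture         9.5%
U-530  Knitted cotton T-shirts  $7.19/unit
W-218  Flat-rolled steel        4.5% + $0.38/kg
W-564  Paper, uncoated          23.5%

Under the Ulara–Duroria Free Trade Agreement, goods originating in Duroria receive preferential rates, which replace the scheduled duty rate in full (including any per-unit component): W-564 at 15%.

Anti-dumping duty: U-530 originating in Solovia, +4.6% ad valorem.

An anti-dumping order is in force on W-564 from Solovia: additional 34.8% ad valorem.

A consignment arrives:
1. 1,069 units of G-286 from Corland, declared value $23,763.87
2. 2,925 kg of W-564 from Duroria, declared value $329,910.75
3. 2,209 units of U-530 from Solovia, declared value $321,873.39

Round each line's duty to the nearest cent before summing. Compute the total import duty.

$87,423.48

Line 1 (G-286, Corland, 1,069 units, $23,763.87):
Base rate for G-286 is 30.5%.
Duty = $23,763.87 × 30.5% = $7,247.98.
Line 2 (W-564, Duroria, 2,925 kg, $329,910.75):
Base rate for W-564 is 23.5%.
Origin Duroria qualifies under the Ulara–Duroria agreement and W-564 is covered: preferential rate 15% applies instead.
The additional-duty order on W-564 targets Solovia, not Duroria; it does not apply.
Duty = $329,910.75 × 15% = $49,486.61.
Line 3 (U-530, Solovia, 2,209 units, $321,873.39):
Base rate for U-530 is $7.19/unit.
Additional duty on U-530 from Solovia: +4.6% ad valorem. Applied ad valorem rate = 4.6%.
Duty = $321,873.39 × 4.6% + 2,209 × $7.19 = $30,688.89.
Total = $7,247.98 + $49,486.61 + $30,688.89 = $87,423.48.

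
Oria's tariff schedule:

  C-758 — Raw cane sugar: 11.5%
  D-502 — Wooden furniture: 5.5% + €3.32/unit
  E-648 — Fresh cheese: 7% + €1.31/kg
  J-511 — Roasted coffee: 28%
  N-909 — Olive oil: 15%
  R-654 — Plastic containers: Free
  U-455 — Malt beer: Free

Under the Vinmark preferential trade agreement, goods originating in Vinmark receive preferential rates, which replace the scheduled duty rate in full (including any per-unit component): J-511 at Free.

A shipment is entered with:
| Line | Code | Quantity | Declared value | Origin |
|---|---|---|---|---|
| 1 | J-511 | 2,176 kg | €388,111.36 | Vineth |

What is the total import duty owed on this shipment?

Line 1 (J-511, Vineth, 2,176 kg, €388,111.36):
Base rate for J-511 is 28%.
J-511 has an FTA preferential rate, but origin Vineth is not Vinmark; base rate stands.
Duty = €388,111.36 × 28% = €108,671.18.

€108,671.18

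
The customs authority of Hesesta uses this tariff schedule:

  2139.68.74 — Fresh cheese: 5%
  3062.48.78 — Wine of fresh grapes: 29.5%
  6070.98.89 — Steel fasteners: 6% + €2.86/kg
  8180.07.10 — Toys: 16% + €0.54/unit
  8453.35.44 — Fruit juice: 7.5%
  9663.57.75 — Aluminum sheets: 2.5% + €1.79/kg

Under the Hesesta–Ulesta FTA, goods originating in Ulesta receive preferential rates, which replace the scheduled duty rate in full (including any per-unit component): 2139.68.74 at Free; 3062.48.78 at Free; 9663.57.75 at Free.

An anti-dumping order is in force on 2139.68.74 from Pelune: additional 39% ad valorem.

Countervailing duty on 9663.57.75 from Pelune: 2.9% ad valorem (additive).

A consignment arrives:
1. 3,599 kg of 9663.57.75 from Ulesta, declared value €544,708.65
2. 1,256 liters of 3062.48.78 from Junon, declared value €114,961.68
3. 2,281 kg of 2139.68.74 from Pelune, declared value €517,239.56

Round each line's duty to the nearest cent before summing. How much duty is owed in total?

Line 1 (9663.57.75, Ulesta, 3,599 kg, €544,708.65):
Base rate for 9663.57.75 is 2.5% + €1.79/kg.
Origin Ulesta qualifies under the Hesesta–Ulesta agreement and 9663.57.75 is covered: preferential rate Free applies instead.
The additional-duty order on 9663.57.75 targets Pelune, not Ulesta; it does not apply.
Duty = €544,708.65 × 0% = €0.00.
Line 2 (3062.48.78, Junon, 1,256 liters, €114,961.68):
Base rate for 3062.48.78 is 29.5%.
3062.48.78 has an FTA preferential rate, but origin Junon is not Ulesta; base rate stands.
Duty = €114,961.68 × 29.5% = €33,913.70.
Line 3 (2139.68.74, Pelune, 2,281 kg, €517,239.56):
Base rate for 2139.68.74 is 5%.
2139.68.74 has an FTA preferential rate, but origin Pelune is not Ulesta; base rate stands.
Additional duty on 2139.68.74 from Pelune: +39%. Applied ad valorem rate: 5% + 39% = 44%.
Duty = €517,239.56 × 44% = €227,585.41.
Total = €0.00 + €33,913.70 + €227,585.41 = €261,499.11.

€261,499.11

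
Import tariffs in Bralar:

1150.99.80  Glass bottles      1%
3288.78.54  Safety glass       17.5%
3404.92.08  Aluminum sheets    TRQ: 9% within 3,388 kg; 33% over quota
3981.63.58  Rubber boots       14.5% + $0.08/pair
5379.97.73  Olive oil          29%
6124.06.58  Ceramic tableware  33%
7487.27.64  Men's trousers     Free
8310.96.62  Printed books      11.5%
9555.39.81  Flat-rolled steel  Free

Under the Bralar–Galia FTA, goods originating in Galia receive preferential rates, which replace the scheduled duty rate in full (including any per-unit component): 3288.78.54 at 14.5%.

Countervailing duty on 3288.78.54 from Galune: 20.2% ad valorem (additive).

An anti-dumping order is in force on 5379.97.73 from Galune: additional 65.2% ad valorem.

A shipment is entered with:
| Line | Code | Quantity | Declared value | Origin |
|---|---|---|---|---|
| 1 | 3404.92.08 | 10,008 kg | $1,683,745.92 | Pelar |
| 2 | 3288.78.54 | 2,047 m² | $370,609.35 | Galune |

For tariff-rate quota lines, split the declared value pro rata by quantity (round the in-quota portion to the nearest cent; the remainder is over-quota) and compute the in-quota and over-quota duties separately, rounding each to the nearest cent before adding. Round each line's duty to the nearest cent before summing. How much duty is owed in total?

Line 1 (3404.92.08, Pelar, 10,008 kg, $1,683,745.92):
Code 3404.92.08 is under a tariff-rate quota (threshold 3,388 kg). In-quota: 3,388 kg at 9%; over-quota: 6,620 kg at 33%.
Pro-rata value split: in-quota = $1,683,745.92 × 3,388/10,008 = $569,997.12; over-quota = $1,683,745.92 − $569,997.12 = $1,113,748.80.
In-quota duty = $569,997.12 × 9% = $51,299.74. Over-quota duty = $1,113,748.80 × 33% = $367,537.10.
Line duty = $51,299.74 + $367,537.10 = $418,836.84.
Line 2 (3288.78.54, Galune, 2,047 m², $370,609.35):
Base rate for 3288.78.54 is 17.5%.
3288.78.54 has an FTA preferential rate, but origin Galune is not Galia; base rate stands.
Additional duty on 3288.78.54 from Galune: +20.2%. Applied ad valorem rate: 17.5% + 20.2% = 37.7%.
Duty = $370,609.35 × 37.7% = $139,719.72.
Total = $418,836.84 + $139,719.72 = $558,556.56.

$558,556.56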